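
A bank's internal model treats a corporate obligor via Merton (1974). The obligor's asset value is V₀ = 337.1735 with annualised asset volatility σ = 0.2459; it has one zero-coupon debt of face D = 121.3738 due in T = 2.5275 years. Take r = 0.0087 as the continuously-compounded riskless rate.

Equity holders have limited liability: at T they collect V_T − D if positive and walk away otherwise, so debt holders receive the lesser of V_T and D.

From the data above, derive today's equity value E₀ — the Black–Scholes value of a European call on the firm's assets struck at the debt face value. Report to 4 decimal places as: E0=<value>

With assets at 337.1735 and a single debt payment of 121.3738 at 2.5275 years:
d₁ = [ln(V₀/D) + (r + σ²/2)T] / (σ√T)
   = [ln(337.1735/121.3738) + (0.0087 + 0.5·0.2459²)·2.5275] / (0.2459·√2.5275)
   = [1.021723 + 0.098404] / 0.390935 = 2.865254
d₂ = d₁ − σ√T = 2.865254 − 0.390935 = 2.474319
N(d₁) = 0.997917,  N(d₂) = 0.993325,  e^(−rT) = 0.978251
E₀ = V₀·N(d₁) − D·e^(−rT)·N(d₂)
   = 337.1735·0.997917 − 121.3738·0.978251·0.993325 = 218.529522

E0=218.5295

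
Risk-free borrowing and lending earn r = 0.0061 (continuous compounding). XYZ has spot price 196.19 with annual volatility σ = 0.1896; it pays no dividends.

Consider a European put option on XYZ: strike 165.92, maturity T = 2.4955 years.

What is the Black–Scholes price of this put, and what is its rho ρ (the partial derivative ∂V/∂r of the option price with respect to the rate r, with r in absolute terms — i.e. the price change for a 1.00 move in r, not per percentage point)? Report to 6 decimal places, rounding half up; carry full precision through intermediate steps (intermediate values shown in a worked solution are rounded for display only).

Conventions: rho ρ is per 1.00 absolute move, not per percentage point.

price = 8.841062
ρ = -131.537281

σ√T = 0.1896·√2.4955 = 0.299514
d₁ = (ln(S/K) + (r+σ²/2)T) / (σ√T) = (ln(196.19/165.92) + (0.0061+0.1896²/2)·2.4955) / 0.299514 = (0.167578 + 0.060077) / 0.299514 = 0.760080
d₂ = d₁ − σ√T = 0.760080 − 0.299514 = 0.460566
e^{−rT} = 0.984893
N(−d₁) = 0.223603,  N(−d₂) = 0.322555
Put price V = K·e^{−rT}·N(−d₂) − S·N(−d₁) = 52.709790 − 43.868728 = 8.841062
ρ = −K·T·e^{−rT}·N(−d₂) = -131.537281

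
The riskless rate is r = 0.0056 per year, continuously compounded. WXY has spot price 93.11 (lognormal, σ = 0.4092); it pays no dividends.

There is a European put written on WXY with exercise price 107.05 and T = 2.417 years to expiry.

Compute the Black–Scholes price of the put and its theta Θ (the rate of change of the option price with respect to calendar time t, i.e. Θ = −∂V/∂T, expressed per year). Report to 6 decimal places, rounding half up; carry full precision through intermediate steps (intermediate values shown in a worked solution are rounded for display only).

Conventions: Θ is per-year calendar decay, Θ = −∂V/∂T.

σ√T = 0.4092·√2.417 = 0.636171
d₁ = (ln(S/K) + (r+σ²/2)T) / (σ√T) = (ln(93.11/107.05) + (0.0056+0.4092²/2)·2.417) / 0.636171 = (-0.139514 + 0.215892) / 0.636171 = 0.120058
d₂ = d₁ − σ√T = 0.120058 − 0.636171 = -0.516113
e^{−rT} = 0.986556
N(−d₁) = 0.452218,  N(−d₂) = 0.697112
Put price V = K·e^{−rT}·N(−d₂) − S·N(−d₁) = 73.622589 − 42.106063 = 31.516526
φ(d₁) = (1/√(2π))·e^{−d₁²/2} = 0.396077
Θ = −S·φ(d₁)·σ/(2√T) + r·K·e^{−rT}·N(−d₂) = −4.853374 + 0.412287 = -4.441087

price = 31.516526
Θ = -4.441087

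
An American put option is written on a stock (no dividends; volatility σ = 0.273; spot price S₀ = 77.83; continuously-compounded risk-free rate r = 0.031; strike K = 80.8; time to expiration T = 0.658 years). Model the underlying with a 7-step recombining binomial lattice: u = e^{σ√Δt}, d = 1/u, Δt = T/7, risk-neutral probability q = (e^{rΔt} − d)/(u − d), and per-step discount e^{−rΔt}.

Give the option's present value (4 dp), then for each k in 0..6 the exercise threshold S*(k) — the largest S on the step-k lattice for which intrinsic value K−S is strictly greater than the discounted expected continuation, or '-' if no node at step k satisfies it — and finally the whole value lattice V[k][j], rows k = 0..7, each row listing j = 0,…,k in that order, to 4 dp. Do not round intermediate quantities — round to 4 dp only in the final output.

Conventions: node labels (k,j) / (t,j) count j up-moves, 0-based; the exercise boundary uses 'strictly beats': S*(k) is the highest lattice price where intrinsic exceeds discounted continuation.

Δt=0.09400  u=1.08730  d=0.91971  q=0.49650  discount=0.99709
step 7 (expiry): payoffs max(K−S,0) = 37.4795 29.5853 20.2526 9.2192 0.0000 0.0000 0.0000 0.0000
step 6: (k=6,j=0): S=47.1025, K−S=33.6975, hold=33.4624 ⇒ V=33.6975 exercise | (k=6,j=1): S=55.6859, K−S=25.1141, hold=24.8790 ⇒ V=25.1141 exercise | (k=6,j=2): S=65.8333, K−S=14.9667, hold=14.7315 ⇒ V=14.9667 exercise | (k=6,j=3): S=77.8300, K−S=2.9700, hold=4.6284 ⇒ V=4.6284 continue | (k=6,j=4): S=92.0128, K−S=0.0000, hold=0.0000 ⇒ V=0.0000 continue | (k=6,j=5): S=108.7800, K−S=0.0000, hold=0.0000 ⇒ V=0.0000 continue | (k=6,j=6): S=128.6028, K−S=0.0000, hold=0.0000 ⇒ V=0.0000 continue  boundary S*=65.8333
step 5: (k=5,j=0): S=51.2147, K−S=29.5853, hold=29.3502 ⇒ V=29.5853 exercise | (k=5,j=1): S=60.5474, K−S=20.2526, hold=20.0175 ⇒ V=20.2526 exercise | (k=5,j=2): S=71.5808, K−S=9.2192, hold=9.8051 ⇒ V=9.8051 continue | (k=5,j=3): S=84.6248, K−S=0.0000, hold=2.3236 ⇒ V=2.3236 continue | (k=5,j=4): S=100.0458, K−S=0.0000, hold=0.0000 ⇒ V=0.0000 continue | (k=5,j=5): S=118.2768, K−S=0.0000, hold=0.0000 ⇒ V=0.0000 continue  boundary S*=60.5474
step 4: (k=4,j=0): S=55.6859, K−S=25.1141, hold=24.8790 ⇒ V=25.1141 exercise | (k=4,j=1): S=65.8333, K−S=14.9667, hold=15.0216 ⇒ V=15.0216 continue | (k=4,j=2): S=77.8300, K−S=2.9700, hold=6.0728 ⇒ V=6.0728 continue | (k=4,j=3): S=92.0128, K−S=0.0000, hold=1.1665 ⇒ V=1.1665 continue | (k=4,j=4): S=108.7800, K−S=0.0000, hold=0.0000 ⇒ V=0.0000 continue  boundary S*=55.6859
step 3: (k=3,j=0): S=60.5474, K−S=20.2526, hold=20.0447 ⇒ V=20.2526 exercise | (k=3,j=1): S=71.5808, K−S=9.2192, hold=10.5477 ⇒ V=10.5477 continue | (k=3,j=2): S=84.6248, K−S=0.0000, hold=3.6263 ⇒ V=3.6263 continue | (k=3,j=3): S=100.0458, K−S=0.0000, hold=0.5856 ⇒ V=0.5856 continue  boundary S*=60.5474
step 2: (k=2,j=0): S=65.8333, K−S=14.9667, hold=15.3892 ⇒ V=15.3892 continue | (k=2,j=1): S=77.8300, K−S=2.9700, hold=7.0905 ⇒ V=7.0905 continue | (k=2,j=2): S=92.0128, K−S=0.0000, hold=2.1104 ⇒ V=2.1104 continue  boundary S*=-
step 1: (k=1,j=0): S=71.5808, K−S=9.2192, hold=11.2361 ⇒ V=11.2361 continue | (k=1,j=1): S=84.6248, K−S=0.0000, hold=4.6045 ⇒ V=4.6045 continue  boundary S*=-
step 0: (k=0,j=0): S=77.8300, K−S=2.9700, hold=7.9204 ⇒ V=7.9204 continue  boundary S*=-

price = 7.9204
boundary = - - - 60.5474 55.6859 60.5474 65.8333
tree:
7.9204
11.2361 4.6045
15.3892 7.0905 2.1104
20.2526 10.5477 3.6263 0.5856
25.1141 15.0216 6.0728 1.1665 0.0000
29.5853 20.2526 9.8051 2.3236 0.0000 0.0000
33.6975 25.1141 14.9667 4.6284 0.0000 0.0000 0.0000
37.4795 29.5853 20.2526 9.2192 0.0000 0.0000 0.0000 0.0000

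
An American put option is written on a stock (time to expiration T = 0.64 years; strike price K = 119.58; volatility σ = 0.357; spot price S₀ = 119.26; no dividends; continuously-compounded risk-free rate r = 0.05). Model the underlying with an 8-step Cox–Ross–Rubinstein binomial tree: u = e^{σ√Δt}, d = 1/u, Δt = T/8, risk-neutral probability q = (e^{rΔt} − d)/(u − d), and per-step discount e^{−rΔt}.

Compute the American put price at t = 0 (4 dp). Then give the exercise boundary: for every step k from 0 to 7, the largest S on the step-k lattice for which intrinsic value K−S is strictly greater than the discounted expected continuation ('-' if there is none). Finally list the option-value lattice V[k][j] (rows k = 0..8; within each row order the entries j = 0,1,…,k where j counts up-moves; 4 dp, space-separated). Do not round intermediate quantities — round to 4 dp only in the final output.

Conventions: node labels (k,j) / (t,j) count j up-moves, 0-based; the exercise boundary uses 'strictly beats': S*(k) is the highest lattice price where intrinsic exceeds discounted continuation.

params: Δt=0.08000 u=1.10625 d=0.90396 q=0.49459 e^(-rΔt)=0.99601
t_8 payoffs: 66.4093 54.5104 39.9488 22.1284 0.3200 0.0000 0.0000 0.0000 0.0000
t_7: node(7,0) S=58.8200 payoff=60.7600 vs cont=60.2826 → 60.7600 [stop]  node(7,1) S=71.9831 payoff=47.5969 vs cont=47.1195 → 47.5969 [stop]  node(7,2) S=88.0920 payoff=31.4880 vs cont=31.0107 → 31.4880 [stop]  node(7,3) S=107.8058 payoff=11.7742 vs cont=11.2969 → 11.7742 [stop]  node(7,4) S=131.9312 payoff=0.0000 vs cont=0.1611 → 0.1611 [wait]  node(7,5) S=161.4557 payoff=0.0000 vs cont=0.0000 → 0.0000 [wait]  node(7,6) S=197.5872 payoff=0.0000 vs cont=0.0000 → 0.0000 [wait]  node(7,7) S=241.8046 payoff=0.0000 vs cont=0.0000 → 0.0000 [wait]  ⇒ S*(7)=107.8058
t_6: node(6,0) S=65.0696 payoff=54.5104 vs cont=54.0331 → 54.5104 [stop]  node(6,1) S=79.6312 payoff=39.9488 vs cont=39.4714 → 39.9488 [stop]  node(6,2) S=97.4516 payoff=22.1284 vs cont=21.6510 → 22.1284 [stop]  node(6,3) S=119.2600 payoff=0.3200 vs cont=6.0064 → 6.0064 [wait]  node(6,4) S=145.9488 payoff=0.0000 vs cont=0.0811 → 0.0811 [wait]  node(6,5) S=178.6101 payoff=0.0000 vs cont=0.0000 → 0.0000 [wait]  node(6,6) S=218.5807 payoff=0.0000 vs cont=0.0000 → 0.0000 [wait]  ⇒ S*(6)=97.4516
t_5: node(5,0) S=71.9831 payoff=47.5969 vs cont=47.1195 → 47.5969 [stop]  node(5,1) S=88.0920 payoff=31.4880 vs cont=31.0107 → 31.4880 [stop]  node(5,2) S=107.8058 payoff=11.7742 vs cont=14.0981 → 14.0981 [wait]  node(5,3) S=131.9312 payoff=0.0000 vs cont=3.0635 → 3.0635 [wait]  node(5,4) S=161.4557 payoff=0.0000 vs cont=0.0408 → 0.0408 [wait]  node(5,5) S=197.5872 payoff=0.0000 vs cont=0.0000 → 0.0000 [wait]  ⇒ S*(5)=88.0920
t_4: node(4,0) S=79.6312 payoff=39.9488 vs cont=39.4714 → 39.9488 [stop]  node(4,1) S=97.4516 payoff=22.1284 vs cont=22.7958 → 22.7958 [wait]  node(4,2) S=119.2600 payoff=0.3200 vs cont=8.6060 → 8.6060 [wait]  node(4,3) S=145.9488 payoff=0.0000 vs cont=1.5623 → 1.5623 [wait]  node(4,4) S=178.6101 payoff=0.0000 vs cont=0.0205 → 0.0205 [wait]  ⇒ S*(4)=79.6312
t_3: node(3,0) S=88.0920 payoff=31.4880 vs cont=31.3394 → 31.4880 [stop]  node(3,1) S=107.8058 payoff=11.7742 vs cont=15.7147 → 15.7147 [wait]  node(3,2) S=131.9312 payoff=0.0000 vs cont=5.1018 → 5.1018 [wait]  node(3,3) S=161.4557 payoff=0.0000 vs cont=0.7966 → 0.7966 [wait]  ⇒ S*(3)=88.0920
t_2: node(2,0) S=97.4516 payoff=22.1284 vs cont=23.5921 → 23.5921 [wait]  node(2,1) S=119.2600 payoff=0.3200 vs cont=10.4238 → 10.4238 [wait]  node(2,2) S=145.9488 payoff=0.0000 vs cont=2.9606 → 2.9606 [wait]  ⇒ S*(2)=-
t_1: node(1,0) S=107.8058 payoff=11.7742 vs cont=17.0110 → 17.0110 [wait]  node(1,1) S=131.9312 payoff=0.0000 vs cont=6.7057 → 6.7057 [wait]  ⇒ S*(1)=-
t_0: node(0,0) S=119.2600 payoff=0.3200 vs cont=11.8666 → 11.8666 [wait]  ⇒ S*(0)=-

price = 11.8666
boundary = - - - 88.0920 79.6312 88.0920 97.4516 107.8058
tree:
11.8666
17.0110 6.7057
23.5921 10.4238 2.9606
31.4880 15.7147 5.1018 0.7966
39.9488 22.7958 8.6060 1.5623 0.0205
47.5969 31.4880 14.0981 3.0635 0.0408 0.0000
54.5104 39.9488 22.1284 6.0064 0.0811 0.0000 0.0000
60.7600 47.5969 31.4880 11.7742 0.1611 0.0000 0.0000 0.0000
66.4093 54.5104 39.9488 22.1284 0.3200 0.0000 0.0000 0.0000 0.0000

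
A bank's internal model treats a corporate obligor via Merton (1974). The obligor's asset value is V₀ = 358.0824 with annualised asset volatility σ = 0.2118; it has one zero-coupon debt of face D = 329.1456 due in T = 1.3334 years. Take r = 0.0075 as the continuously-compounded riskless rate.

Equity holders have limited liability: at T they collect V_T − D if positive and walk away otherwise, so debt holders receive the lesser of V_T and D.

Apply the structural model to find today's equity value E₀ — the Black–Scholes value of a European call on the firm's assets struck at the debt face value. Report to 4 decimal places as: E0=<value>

Apply the equity-as-call identities (strike 329.1456, horizon 1.3334 years):
d₁ = [ln(V₀/D) + (r + σ²/2)T] / (σ√T)
   = [ln(358.0824/329.1456) + (0.0075 + 0.5·0.2118²)·1.3334] / (0.2118·√1.3334)
   = [0.084263 + 0.039908] / 0.244572 = 0.507708
d₂ = d₁ − σ√T = 0.507708 − 0.244572 = 0.263137
N(d₁) = 0.694171,  N(d₂) = 0.603777,  e^(−rT) = 0.990049
E₀ = V₀·N(d₁) − D·e^(−rT)·N(d₂)
   = 358.0824·0.694171 − 329.1456·0.990049·0.603777 = 51.817272

E0=51.8173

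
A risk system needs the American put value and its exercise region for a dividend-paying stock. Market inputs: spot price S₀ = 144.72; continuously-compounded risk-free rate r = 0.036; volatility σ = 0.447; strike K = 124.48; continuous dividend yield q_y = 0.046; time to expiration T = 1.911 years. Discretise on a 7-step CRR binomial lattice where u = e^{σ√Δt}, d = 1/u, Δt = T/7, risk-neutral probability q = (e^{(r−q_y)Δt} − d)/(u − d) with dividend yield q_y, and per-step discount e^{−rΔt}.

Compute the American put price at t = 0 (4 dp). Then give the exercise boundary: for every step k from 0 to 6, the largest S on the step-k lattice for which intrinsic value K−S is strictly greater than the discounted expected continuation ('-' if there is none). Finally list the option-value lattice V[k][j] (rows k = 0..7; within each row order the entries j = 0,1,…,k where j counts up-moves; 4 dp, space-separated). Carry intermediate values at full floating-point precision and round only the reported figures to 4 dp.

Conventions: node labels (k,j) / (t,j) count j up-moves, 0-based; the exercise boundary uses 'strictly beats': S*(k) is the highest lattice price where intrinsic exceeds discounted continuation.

Δt=0.27300, u=1.26308, d=0.79171, q=0.43609, disc=e^(-rΔt)=0.99022
k=7 terminal: V=max(K-S,0) → 96.2632 79.4636 52.6619 9.9031 0.0000 0.0000 0.0000 0.0000
k=6: j=0 S=35.6401 intr=88.8399 cont=88.0673 V=88.8399[EX]; j=1 S=56.8594 intr=67.6206 cont=67.1128 V=67.6206[EX]; j=2 S=90.7121 intr=33.7679 cont=33.6825 V=33.7679[EX]; j=3 S=144.7200 intr=0.0000 cont=5.5298 V=5.5298[hold]; j=4 S=230.8829 intr=0.0000 cont=0.0000 V=0.0000[hold]; j=5 S=368.3451 intr=0.0000 cont=0.0000 V=0.0000[hold]; j=6 S=587.6490 intr=0.0000 cont=0.0000 V=0.0000[hold]  S*(6)=90.7121
k=5: j=0 S=45.0164 intr=79.4636 cont=78.8080 V=79.4636[EX]; j=1 S=71.8181 intr=52.6619 cont=52.3408 V=52.6619[EX]; j=2 S=114.5769 intr=9.9031 cont=21.2437 V=21.2437[hold]; j=3 S=182.7932 intr=0.0000 cont=3.0878 V=3.0878[hold]; j=4 S=291.6240 intr=0.0000 cont=0.0000 V=0.0000[hold]; j=5 S=465.2500 intr=0.0000 cont=0.0000 V=0.0000[hold]  S*(5)=71.8181
k=4: j=0 S=56.8594 intr=67.6206 cont=67.1128 V=67.6206[EX]; j=1 S=90.7121 intr=33.7679 cont=38.5797 V=38.5797[hold]; j=2 S=144.7200 intr=0.0000 cont=13.1957 V=13.1957[hold]; j=3 S=230.8829 intr=0.0000 cont=1.7242 V=1.7242[hold]; j=4 S=368.3451 intr=0.0000 cont=0.0000 V=0.0000[hold]  S*(4)=56.8594
k=3: j=0 S=71.8181 intr=52.6619 cont=54.4186 V=54.4186[hold]; j=1 S=114.5769 intr=9.9031 cont=27.2409 V=27.2409[hold]; j=2 S=182.7932 intr=0.0000 cont=8.1130 V=8.1130[hold]; j=3 S=291.6240 intr=0.0000 cont=0.9628 V=0.9628[hold]  S*(3)=-
k=2: j=0 S=90.7121 intr=33.7679 cont=42.1504 V=42.1504[hold]; j=1 S=144.7200 intr=0.0000 cont=18.7145 V=18.7145[hold]; j=2 S=230.8829 intr=0.0000 cont=4.9460 V=4.9460[hold]  S*(2)=-
k=1: j=0 S=114.5769 intr=9.9031 cont=31.6179 V=31.6179[hold]; j=1 S=182.7932 intr=0.0000 cont=12.5859 V=12.5859[hold]  S*(1)=-
k=0: j=0 S=144.7200 intr=0.0000 cont=23.0902 V=23.0902[hold]  S*(0)=-

price = 23.0902
boundary = - - - - 56.8594 71.8181 90.7121
tree:
23.0902
31.6179 12.5859
42.1504 18.7145 4.9460
54.4186 27.2409 8.1130 0.9628
67.6206 38.5797 13.1957 1.7242 0.0000
79.4636 52.6619 21.2437 3.0878 0.0000 0.0000
88.8399 67.6206 33.7679 5.5298 0.0000 0.0000 0.0000
96.2632 79.4636 52.6619 9.9031 0.0000 0.0000 0.0000 0.0000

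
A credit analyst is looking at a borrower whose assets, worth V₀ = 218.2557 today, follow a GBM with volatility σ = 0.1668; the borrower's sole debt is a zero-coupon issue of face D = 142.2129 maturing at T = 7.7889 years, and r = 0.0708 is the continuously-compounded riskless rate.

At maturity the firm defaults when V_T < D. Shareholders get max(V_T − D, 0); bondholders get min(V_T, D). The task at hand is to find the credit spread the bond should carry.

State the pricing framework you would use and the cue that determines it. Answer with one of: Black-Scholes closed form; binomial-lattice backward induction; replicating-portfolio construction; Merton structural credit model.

Key observation: assets follow a GBM and default happens iff V_T < 142.2129; valuing claims on that split (equity as a call, risky debt as the residual) is the structural model's definition.

framework: Merton structural credit model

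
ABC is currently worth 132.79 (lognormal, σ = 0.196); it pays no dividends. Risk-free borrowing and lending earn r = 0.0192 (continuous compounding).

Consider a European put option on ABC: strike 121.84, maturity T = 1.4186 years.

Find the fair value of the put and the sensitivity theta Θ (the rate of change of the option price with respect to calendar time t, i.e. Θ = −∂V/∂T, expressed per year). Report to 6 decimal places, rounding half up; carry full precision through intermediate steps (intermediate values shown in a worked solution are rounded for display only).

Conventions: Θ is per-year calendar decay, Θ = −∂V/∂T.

σ√T = 0.196·√1.4186 = 0.233446
d₁ = (ln(S/K) + (r+σ²/2)T) / (σ√T) = (ln(132.79/121.84) + (0.0192+0.196²/2)·1.4186) / 0.233446 = (0.086060 + 0.054486) / 0.233446 = 0.602049
d₂ = d₁ − σ√T = 0.602049 − 0.233446 = 0.368603
e^{−rT} = 0.973130
N(−d₁) = 0.273571,  N(−d₂) = 0.356212
Put price V = K·e^{−rT}·N(−d₂) − S·N(−d₁) = 42.234678 − 36.327460 = 5.907218
φ(d₁) = (1/√(2π))·e^{−d₁²/2} = 0.332814
Θ = −S·φ(d₁)·σ/(2√T) + r·K·e^{−rT}·N(−d₂) = −3.636333 + 0.810906 = -2.825428

price = 5.907218
Θ = -2.825428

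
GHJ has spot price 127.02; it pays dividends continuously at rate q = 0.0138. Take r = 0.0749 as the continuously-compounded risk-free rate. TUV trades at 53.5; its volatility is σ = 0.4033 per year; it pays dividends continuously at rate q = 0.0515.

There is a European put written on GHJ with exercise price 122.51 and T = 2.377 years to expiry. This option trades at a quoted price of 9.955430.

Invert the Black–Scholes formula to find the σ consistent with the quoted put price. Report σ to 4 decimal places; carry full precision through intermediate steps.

sigma = 0.2677

At σ = 0.2677 the Black–Scholes value reproduces the quote:
σ√T = 0.2677·√2.377 = 0.412727
d₁ = (ln(S/K) + (r−q+σ²/2)T) / (σ√T) = (ln(127.02/122.51) + (0.0749−0.0138+0.2677²/2)·2.377) / 0.412727 = (0.036152 + 0.230407) / 0.412727 = 0.645847
d₂ = d₁ − σ√T = 0.645847 − 0.412727 = 0.233120
e^{−rT} = 0.836911
e^{−qT} = 0.967730
N(−d₁) = 0.259189,  N(−d₂) = 0.407834
V = K·e^{−rT}·N(−d₂) − S·e^{−qT}·N(−d₁) = 41.815244 − 31.859814 = 9.955430 (equal to the quote); since ∂V/∂σ > 0 for all σ, the implied volatility is unique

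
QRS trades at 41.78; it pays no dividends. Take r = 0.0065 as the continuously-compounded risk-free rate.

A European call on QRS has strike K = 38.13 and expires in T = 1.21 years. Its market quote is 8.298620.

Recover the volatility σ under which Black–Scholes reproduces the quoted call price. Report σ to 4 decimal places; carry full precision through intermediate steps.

At σ = 0.3530 the Black–Scholes value reproduces the quote:
σ√T = 0.353·√1.21 = 0.388300
d₁ = (ln(S/K) + (r+σ²/2)T) / (σ√T) = (ln(41.78/38.13) + (0.0065+0.353²/2)·1.21) / 0.388300 = (0.091416 + 0.083253) / 0.388300 = 0.449832
d₂ = d₁ − σ√T = 0.449832 − 0.388300 = 0.061532
e^{−rT} = 0.992166
N(d₁) = 0.673584,  N(d₂) = 0.524532
V = S·N(d₁) − K·e^{−rT}·N(d₂) = 28.142351 − 19.843730 = 8.298620 (matching the quote); vega is positive throughout, so no other σ reproduces this price

sigma = 0.3530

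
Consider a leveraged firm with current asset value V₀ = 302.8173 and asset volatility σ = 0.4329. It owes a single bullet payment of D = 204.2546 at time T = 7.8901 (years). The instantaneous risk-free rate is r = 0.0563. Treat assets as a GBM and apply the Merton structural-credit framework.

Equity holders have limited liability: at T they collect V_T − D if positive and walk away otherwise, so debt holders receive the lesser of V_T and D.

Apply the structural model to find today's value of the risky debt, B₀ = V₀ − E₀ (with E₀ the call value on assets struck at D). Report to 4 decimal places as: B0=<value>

With assets at 302.8173 and a single debt payment of 204.2546 at 7.8901 years:
d₁ = [ln(V₀/D) + (r + σ²/2)T] / (σ√T)
   = [ln(302.8173/204.2546) + (0.0563 + 0.5·0.4329²)·7.8901] / (0.4329·√7.8901)
   = [0.393762 + 1.183525] / 1.215987 = 1.297125
d₂ = d₁ − σ√T = 1.297125 − 1.215987 = 0.081138
N(d₁) = 0.902706,  N(d₂) = 0.532334,  e^(−rT) = 0.641329
E₀ = V₀·N(d₁) − D·e^(−rT)·N(d₂)
   = 302.8173·0.902706 − 204.2546·0.641329·0.532334 = 203.622190
B₀ = V₀ − E₀ = 302.8173 − 203.622190 = 99.195110

B0=99.1951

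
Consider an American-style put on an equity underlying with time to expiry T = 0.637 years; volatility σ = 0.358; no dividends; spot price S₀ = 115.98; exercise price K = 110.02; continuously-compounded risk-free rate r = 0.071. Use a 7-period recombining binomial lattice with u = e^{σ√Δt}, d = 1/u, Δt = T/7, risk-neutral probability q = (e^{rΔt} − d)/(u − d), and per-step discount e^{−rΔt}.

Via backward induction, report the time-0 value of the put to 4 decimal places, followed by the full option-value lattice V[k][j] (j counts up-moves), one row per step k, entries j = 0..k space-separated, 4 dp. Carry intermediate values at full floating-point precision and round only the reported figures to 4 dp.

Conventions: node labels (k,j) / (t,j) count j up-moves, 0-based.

Δt=0.09100, u=1.11404, d=0.89763, q=0.50298, disc=e^(-rΔt)=0.99356
k=7 terminal: V=max(K-S,0) → 55.5608 42.4312 26.1362 5.9126 0.0000 0.0000 0.0000 0.0000
k=6: j=0 S=60.6699 intr=49.3501 cont=48.6416 V=49.3501[EX]; j=1 S=75.2968 intr=34.7232 cont=34.0146 V=34.7232[EX]; j=2 S=93.4501 intr=16.5699 cont=15.8613 V=16.5699[EX]; j=3 S=115.9800 intr=0.0000 cont=2.9198 V=2.9198[hold]; j=4 S=143.9416 intr=0.0000 cont=0.0000 V=0.0000[hold]; j=5 S=178.6445 intr=0.0000 cont=0.0000 V=0.0000[hold]; j=6 S=221.7139 intr=0.0000 cont=0.0000 V=0.0000[hold]
k=5: j=0 S=67.5888 intr=42.4312 cont=41.7226 V=42.4312[EX]; j=1 S=83.8838 intr=26.1362 cont=25.4276 V=26.1362[EX]; j=2 S=104.1074 intr=5.9126 cont=9.6417 V=9.6417[hold]; j=3 S=129.2066 intr=0.0000 cont=1.4418 V=1.4418[hold]; j=4 S=160.3570 intr=0.0000 cont=0.0000 V=0.0000[hold]; j=5 S=199.0175 intr=0.0000 cont=0.0000 V=0.0000[hold]
k=4: j=0 S=75.2968 intr=34.7232 cont=34.0146 V=34.7232[EX]; j=1 S=93.4501 intr=16.5699 cont=17.7249 V=17.7249[hold]; j=2 S=115.9800 intr=0.0000 cont=5.4818 V=5.4818[hold]; j=3 S=143.9416 intr=0.0000 cont=0.7120 V=0.7120[hold]; j=4 S=178.6445 intr=0.0000 cont=0.0000 V=0.0000[hold]
k=3: j=0 S=83.8838 intr=26.1362 cont=26.0048 V=26.1362[EX]; j=1 S=104.1074 intr=5.9126 cont=11.4924 V=11.4924[hold]; j=2 S=129.2066 intr=0.0000 cont=3.0628 V=3.0628[hold]; j=3 S=160.3570 intr=0.0000 cont=0.3516 V=0.3516[hold]
k=2: j=0 S=93.4501 intr=16.5699 cont=18.6498 V=18.6498[hold]; j=1 S=115.9800 intr=0.0000 cont=7.2058 V=7.2058[hold]; j=2 S=143.9416 intr=0.0000 cont=1.6882 V=1.6882[hold]
k=1: j=0 S=104.1074 intr=5.9126 cont=12.8106 V=12.8106[hold]; j=1 S=129.2066 intr=0.0000 cont=4.4020 V=4.4020[hold]
k=0: j=0 S=115.9800 intr=0.0000 cont=8.5260 V=8.5260[hold]

price = 8.5260
tree:
8.5260
12.8106 4.4020
18.6498 7.2058 1.6882
26.1362 11.4924 3.0628 0.3516
34.7232 17.7249 5.4818 0.7120 0.0000
42.4312 26.1362 9.6417 1.4418 0.0000 0.0000
49.3501 34.7232 16.5699 2.9198 0.0000 0.0000 0.0000
55.5608 42.4312 26.1362 5.9126 0.0000 0.0000 0.0000 0.0000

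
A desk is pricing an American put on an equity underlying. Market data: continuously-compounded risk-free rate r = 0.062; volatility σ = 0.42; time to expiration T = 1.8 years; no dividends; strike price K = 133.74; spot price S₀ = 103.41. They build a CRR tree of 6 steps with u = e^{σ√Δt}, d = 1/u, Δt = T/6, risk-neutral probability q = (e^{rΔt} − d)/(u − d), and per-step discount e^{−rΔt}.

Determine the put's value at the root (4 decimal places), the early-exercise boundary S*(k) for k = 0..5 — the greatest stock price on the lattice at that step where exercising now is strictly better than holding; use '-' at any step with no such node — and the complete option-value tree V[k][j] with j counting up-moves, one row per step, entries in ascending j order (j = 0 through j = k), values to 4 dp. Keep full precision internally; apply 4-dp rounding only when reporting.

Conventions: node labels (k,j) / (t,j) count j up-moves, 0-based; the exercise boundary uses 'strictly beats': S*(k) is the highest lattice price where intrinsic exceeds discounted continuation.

price = 37.7109
boundary = - - 65.2754 82.1591 65.2754 82.1591
tree:
37.7109
51.7928 24.1144
68.4646 35.9733 12.3673
81.8788 51.5809 20.6775 3.9594
92.5363 68.4646 33.4636 7.8051 0.0000
101.0037 81.8788 51.5809 15.3860 0.0000 0.0000
107.7310 92.5363 68.4646 30.3300 0.0000 0.0000 0.0000

params: Δt=0.30000 u=1.25865 d=0.79450 q=0.48319 e^(-rΔt)=0.98157
t_6 payoffs: 107.7310 92.5363 68.4646 30.3300 0.0000 0.0000 0.0000
t_5: node(5,0) S=32.7363 payoff=101.0037 vs cont=98.5391 → 101.0037 [stop]  node(5,1) S=51.8612 payoff=81.8788 vs cont=79.4142 → 81.8788 [stop]  node(5,2) S=82.1591 payoff=51.5809 vs cont=49.1163 → 51.5809 [stop]  node(5,3) S=130.1575 payoff=3.5825 vs cont=15.3860 → 15.3860 [wait]  node(5,4) S=206.1970 payoff=0.0000 vs cont=0.0000 → 0.0000 [wait]  node(5,5) S=326.6597 payoff=0.0000 vs cont=0.0000 → 0.0000 [wait]  ⇒ S*(5)=82.1591
t_4: node(4,0) S=41.2037 payoff=92.5363 vs cont=90.0717 → 92.5363 [stop]  node(4,1) S=65.2754 payoff=68.4646 vs cont=66.0001 → 68.4646 [stop]  node(4,2) S=103.4100 payoff=30.3300 vs cont=33.4636 → 33.4636 [wait]  node(4,3) S=163.8233 payoff=0.0000 vs cont=7.8051 → 7.8051 [wait]  node(4,4) S=259.5308 payoff=0.0000 vs cont=0.0000 → 0.0000 [wait]  ⇒ S*(4)=65.2754
t_3: node(3,0) S=51.8612 payoff=81.8788 vs cont=79.4142 → 81.8788 [stop]  node(3,1) S=82.1591 payoff=51.5809 vs cont=50.6025 → 51.5809 [stop]  node(3,2) S=130.1575 payoff=3.5825 vs cont=20.6775 → 20.6775 [wait]  node(3,3) S=206.1970 payoff=0.0000 vs cont=3.9594 → 3.9594 [wait]  ⇒ S*(3)=82.1591
t_2: node(2,0) S=65.2754 payoff=68.4646 vs cont=66.0001 → 68.4646 [stop]  node(2,1) S=103.4100 payoff=30.3300 vs cont=35.9733 → 35.9733 [wait]  node(2,2) S=163.8233 payoff=0.0000 vs cont=12.3673 → 12.3673 [wait]  ⇒ S*(2)=65.2754
t_1: node(1,0) S=82.1591 payoff=51.5809 vs cont=51.7928 → 51.7928 [wait]  node(1,1) S=130.1575 payoff=3.5825 vs cont=24.1144 → 24.1144 [wait]  ⇒ S*(1)=-
t_0: node(0,0) S=103.4100 payoff=30.3300 vs cont=37.7109 → 37.7109 [wait]  ⇒ S*(0)=-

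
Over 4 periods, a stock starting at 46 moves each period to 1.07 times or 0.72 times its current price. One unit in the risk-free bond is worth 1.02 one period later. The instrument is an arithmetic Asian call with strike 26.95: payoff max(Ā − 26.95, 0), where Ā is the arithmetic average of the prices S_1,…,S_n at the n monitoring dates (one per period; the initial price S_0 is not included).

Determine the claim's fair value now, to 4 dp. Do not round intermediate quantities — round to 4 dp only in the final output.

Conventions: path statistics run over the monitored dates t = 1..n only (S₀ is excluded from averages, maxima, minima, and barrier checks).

Set p* = 0.8571 (from d < R < u); the path-dependent value is the discounted p*-expectation over all price paths.
Enumerate all 2^4 = 16 price paths (U = up ×1.07, D = down ×0.72); each path with k up-moves has probability p*^k·(1−p*)^(4−k).
DDDD: Ā=21.6244, payoff=0.0000, prob=0.000416
UDDD: Ā=32.1363, payoff=5.1863, prob=0.002499
DUDD: Ā=28.1113, payoff=1.1613, prob=0.002499
UUDD: Ā=41.7766, payoff=14.8266, prob=0.014994
DDUD: Ā=25.2133, payoff=0.0000, prob=0.002499
UDUD: Ā=37.4698, payoff=10.5198, prob=0.014994
DUUD: Ā=33.4448, payoff=6.4948, prob=0.014994
UUUD: Ā=49.7027, payoff=22.7527, prob=0.089963
DDDU: Ā=23.1268, payoff=0.0000, prob=0.002499
UDDU: Ā=34.3689, payoff=7.4189, prob=0.014994
DUDU: Ā=30.3439, payoff=3.3939, prob=0.014994
UUDU: Ā=45.0945, payoff=18.1445, prob=0.089963
DDUU: Ā=27.4459, payoff=0.4959, prob=0.014994
UDUU: Ā=40.7877, payoff=13.8377, prob=0.089963
DUUU: Ā=36.7627, payoff=9.8127, prob=0.089963
UUUU: Ā=54.6335, payoff=27.6835, prob=0.539775
Price = Σ prob·payoff / R^4 = 21.412574 / 1.082432 = 19.7819

price = 19.7819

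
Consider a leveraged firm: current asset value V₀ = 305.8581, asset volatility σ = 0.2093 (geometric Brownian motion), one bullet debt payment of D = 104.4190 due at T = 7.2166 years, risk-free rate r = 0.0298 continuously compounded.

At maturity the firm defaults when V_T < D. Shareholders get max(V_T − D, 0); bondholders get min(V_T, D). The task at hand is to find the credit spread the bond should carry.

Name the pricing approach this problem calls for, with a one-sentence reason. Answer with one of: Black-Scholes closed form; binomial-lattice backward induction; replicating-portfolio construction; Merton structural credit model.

framework: Merton structural credit model

Key observation: the data describe a firm's assets (V₀ = 305.8581, GBM) and a single zero-coupon debt of face 104.4190, so credit quantities follow from equity-as-call in the structural model.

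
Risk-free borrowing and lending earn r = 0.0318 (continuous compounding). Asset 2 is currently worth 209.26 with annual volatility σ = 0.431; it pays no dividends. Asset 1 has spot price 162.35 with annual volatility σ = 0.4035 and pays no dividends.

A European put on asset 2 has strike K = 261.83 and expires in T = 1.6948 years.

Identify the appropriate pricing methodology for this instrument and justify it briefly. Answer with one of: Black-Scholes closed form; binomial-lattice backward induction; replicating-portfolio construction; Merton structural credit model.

framework: Black-Scholes closed form

Key observation: the instrument is a plain European put (strike 261.83) on a lognormal asset; the exact continuous-time formula applies directly.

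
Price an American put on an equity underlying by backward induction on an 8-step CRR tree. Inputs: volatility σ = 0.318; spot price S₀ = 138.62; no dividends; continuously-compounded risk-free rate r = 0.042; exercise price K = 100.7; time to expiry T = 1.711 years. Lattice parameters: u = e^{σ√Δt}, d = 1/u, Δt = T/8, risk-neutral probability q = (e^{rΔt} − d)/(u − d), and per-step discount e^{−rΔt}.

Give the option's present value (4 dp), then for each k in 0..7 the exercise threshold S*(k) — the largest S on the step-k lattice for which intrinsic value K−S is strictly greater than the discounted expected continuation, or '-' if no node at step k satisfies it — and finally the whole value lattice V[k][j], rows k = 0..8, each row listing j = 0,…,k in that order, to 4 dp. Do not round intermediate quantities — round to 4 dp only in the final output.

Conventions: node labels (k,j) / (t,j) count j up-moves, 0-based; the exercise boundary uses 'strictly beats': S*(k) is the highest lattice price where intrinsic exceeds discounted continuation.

price = 4.2894
boundary = - - - - - 66.4477 76.9749 66.4477
tree:
4.2894
6.9138 1.6782
10.8785 2.9770 0.3779
16.6137 5.1997 0.7534 0.0000
24.4360 8.9006 1.5020 0.0000 0.0000
34.2523 14.8224 2.9943 0.0000 0.0000 0.0000
43.3398 23.7251 5.9694 0.0000 0.0000 0.0000 0.0000
51.1845 34.2523 11.9007 0.0000 0.0000 0.0000 0.0000 0.0000
57.9563 43.3398 23.7251 0.0000 0.0000 0.0000 0.0000 0.0000 0.0000

Δt=0.21388  u=1.15843  d=0.86324  q=0.49387  discount=0.99106
step 8 (expiry): payoffs max(K−S,0) = 57.9563 43.3398 23.7251 0.0000 0.0000 0.0000 0.0000 0.0000 0.0000
step 7: (k=7,j=0): S=49.5155, K−S=51.1845, hold=50.2839 ⇒ V=51.1845 exercise | (k=7,j=1): S=66.4477, K−S=34.2523, hold=33.3518 ⇒ V=34.2523 exercise | (k=7,j=2): S=89.1699, K−S=11.5301, hold=11.9007 ⇒ V=11.9007 continue | (k=7,j=3): S=119.6621, K−S=0.0000, hold=0.0000 ⇒ V=0.0000 continue | (k=7,j=4): S=160.5813, K−S=0.0000, hold=0.0000 ⇒ V=0.0000 continue | (k=7,j=5): S=215.4932, K−S=0.0000, hold=0.0000 ⇒ V=0.0000 continue | (k=7,j=6): S=289.1824, K−S=0.0000, hold=0.0000 ⇒ V=0.0000 continue | (k=7,j=7): S=388.0702, K−S=0.0000, hold=0.0000 ⇒ V=0.0000 continue  boundary S*=66.4477
step 6: (k=6,j=0): S=57.3602, K−S=43.3398, hold=42.4393 ⇒ V=43.3398 exercise | (k=6,j=1): S=76.9749, K−S=23.7251, hold=23.0060 ⇒ V=23.7251 exercise | (k=6,j=2): S=103.2970, K−S=0.0000, hold=5.9694 ⇒ V=5.9694 continue | (k=6,j=3): S=138.6200, K−S=0.0000, hold=0.0000 ⇒ V=0.0000 continue | (k=6,j=4): S=186.0220, K−S=0.0000, hold=0.0000 ⇒ V=0.0000 continue | (k=6,j=5): S=249.6334, K−S=0.0000, hold=0.0000 ⇒ V=0.0000 continue | (k=6,j=6): S=334.9971, K−S=0.0000, hold=0.0000 ⇒ V=0.0000 continue  boundary S*=76.9749
step 5: (k=5,j=0): S=66.4477, K−S=34.2523, hold=33.3518 ⇒ V=34.2523 exercise | (k=5,j=1): S=89.1699, K−S=11.5301, hold=14.8224 ⇒ V=14.8224 continue | (k=5,j=2): S=119.6621, K−S=0.0000, hold=2.9943 ⇒ V=2.9943 continue | (k=5,j=3): S=160.5813, K−S=0.0000, hold=0.0000 ⇒ V=0.0000 continue | (k=5,j=4): S=215.4932, K−S=0.0000, hold=0.0000 ⇒ V=0.0000 continue | (k=5,j=5): S=289.1824, K−S=0.0000, hold=0.0000 ⇒ V=0.0000 continue  boundary S*=66.4477
step 4: (k=4,j=0): S=76.9749, K−S=23.7251, hold=24.4360 ⇒ V=24.4360 continue | (k=4,j=1): S=103.2970, K−S=0.0000, hold=8.9006 ⇒ V=8.9006 continue | (k=4,j=2): S=138.6200, K−S=0.0000, hold=1.5020 ⇒ V=1.5020 continue | (k=4,j=3): S=186.0220, K−S=0.0000, hold=0.0000 ⇒ V=0.0000 continue | (k=4,j=4): S=249.6334, K−S=0.0000, hold=0.0000 ⇒ V=0.0000 continue  boundary S*=-
step 3: (k=3,j=0): S=89.1699, K−S=11.5301, hold=16.6137 ⇒ V=16.6137 continue | (k=3,j=1): S=119.6621, K−S=0.0000, hold=5.1997 ⇒ V=5.1997 continue | (k=3,j=2): S=160.5813, K−S=0.0000, hold=0.7534 ⇒ V=0.7534 continue | (k=3,j=3): S=215.4932, K−S=0.0000, hold=0.0000 ⇒ V=0.0000 continue  boundary S*=-
step 2: (k=2,j=0): S=103.2970, K−S=0.0000, hold=10.8785 ⇒ V=10.8785 continue | (k=2,j=1): S=138.6200, K−S=0.0000, hold=2.9770 ⇒ V=2.9770 continue | (k=2,j=2): S=186.0220, K−S=0.0000, hold=0.3779 ⇒ V=0.3779 continue  boundary S*=-
step 1: (k=1,j=0): S=119.6621, K−S=0.0000, hold=6.9138 ⇒ V=6.9138 continue | (k=1,j=1): S=160.5813, K−S=0.0000, hold=1.6782 ⇒ V=1.6782 continue  boundary S*=-
step 0: (k=0,j=0): S=138.6200, K−S=0.0000, hold=4.2894 ⇒ V=4.2894 continue  boundary S*=-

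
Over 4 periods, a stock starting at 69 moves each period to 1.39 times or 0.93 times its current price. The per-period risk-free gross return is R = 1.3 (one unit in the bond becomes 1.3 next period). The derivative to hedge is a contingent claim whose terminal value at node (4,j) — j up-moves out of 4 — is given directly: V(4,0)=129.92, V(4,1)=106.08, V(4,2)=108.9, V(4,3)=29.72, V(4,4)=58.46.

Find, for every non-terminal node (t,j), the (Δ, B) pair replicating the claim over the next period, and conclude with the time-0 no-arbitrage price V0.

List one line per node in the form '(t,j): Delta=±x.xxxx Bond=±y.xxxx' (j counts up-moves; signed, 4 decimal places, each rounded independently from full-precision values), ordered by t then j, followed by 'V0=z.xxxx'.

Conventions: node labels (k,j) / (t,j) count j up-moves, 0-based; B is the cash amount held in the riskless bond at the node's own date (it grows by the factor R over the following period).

Risk-neutral probability p* = (R−d)/(u−d) = (1.3−0.93)/(1.39−0.93) = 0.8043.
Terminal payoffs: V(4,0)=129.9200, V(4,1)=106.0800, V(4,2)=108.9000, V(4,3)=29.7200, V(4,4)=58.4600
(3,0): S=55.5006. Δ = (V_up−V_dn)/(S_up−S_dn) = (106.0800−129.9200)/(77.1459−51.6156) = -0.9338. V = [p*·106.0800 + (1−p*)·129.9200]/1.3 = 85.1880. B = V − Δ·S = 137.0140.
(3,1): S=82.9526. Δ = (V_up−V_dn)/(S_up−S_dn) = (108.9000−106.0800)/(115.3041−77.1459) = 0.0739. V = [p*·108.9000 + (1−p*)·106.0800]/1.3 = 83.3448. B = V − Δ·S = 77.2144.
(3,2): S=123.9829. Δ = (V_up−V_dn)/(S_up−S_dn) = (29.7200−108.9000)/(172.3362−115.3041) = -1.3883. V = [p*·29.7200 + (1−p*)·108.9000]/1.3 = 34.7783. B = V − Δ·S = 206.9087.
(3,3): S=185.3077. Δ = (V_up−V_dn)/(S_up−S_dn) = (58.4600−29.7200)/(257.5777−172.3362) = 0.3372. V = [p*·58.4600 + (1−p*)·29.7200]/1.3 = 40.6438. B = V − Δ·S = -21.8344.
(2,0): S=59.6781. Δ = (V_up−V_dn)/(S_up−S_dn) = (83.3448−85.1880)/(82.9526−55.5006) = -0.0671. V = [p*·83.3448 + (1−p*)·85.1880]/1.3 = 64.3888. B = V − Δ·S = 68.3956.
(2,1): S=89.1963. Δ = (V_up−V_dn)/(S_up−S_dn) = (34.7783−83.3448)/(123.9829−82.9526) = -1.1837. V = [p*·34.7783 + (1−p*)·83.3448]/1.3 = 34.0619. B = V − Δ·S = 139.6413.
(2,2): S=133.3149. Δ = (V_up−V_dn)/(S_up−S_dn) = (40.6438−34.7783)/(185.3077−123.9829) = 0.0956. V = [p*·40.6438 + (1−p*)·34.7783]/1.3 = 30.3817. B = V − Δ·S = 17.6305.
(1,0): S=64.1700. Δ = (V_up−V_dn)/(S_up−S_dn) = (34.0619−64.3888)/(89.1963−59.6781) = -1.0274. V = [p*·34.0619 + (1−p*)·64.3888]/1.3 = 30.7657. B = V − Δ·S = 96.6938.
(1,1): S=95.9100. Δ = (V_up−V_dn)/(S_up−S_dn) = (30.3817−34.0619)/(133.3149−89.1963) = -0.0834. V = [p*·30.3817 + (1−p*)·34.0619]/1.3 = 23.9244. B = V − Δ·S = 31.9248.
(0,0): S=69.0000. Δ = (V_up−V_dn)/(S_up−S_dn) = (23.9244−30.7657)/(95.9100−64.1700) = -0.2155. V = [p*·23.9244 + (1−p*)·30.7657]/1.3 = 19.4330. B = V − Δ·S = 34.3054.
Check: Δ(0,0)·S0 + B(0,0) = 19.4330 = V0.

(0,0): Delta=-0.2155 Bond=34.3054
(1,0): Delta=-1.0274 Bond=96.6938
(1,1): Delta=-0.0834 Bond=31.9248
(2,0): Delta=-0.0671 Bond=68.3956
(2,1): Delta=-1.1837 Bond=139.6413
(2,2): Delta=0.0956 Bond=17.6305
(3,0): Delta=-0.9338 Bond=137.0140
(3,1): Delta=0.0739 Bond=77.2144
(3,2): Delta=-1.3883 Bond=206.9087
(3,3): Delta=0.3372 Bond=-21.8344
V0=19.4330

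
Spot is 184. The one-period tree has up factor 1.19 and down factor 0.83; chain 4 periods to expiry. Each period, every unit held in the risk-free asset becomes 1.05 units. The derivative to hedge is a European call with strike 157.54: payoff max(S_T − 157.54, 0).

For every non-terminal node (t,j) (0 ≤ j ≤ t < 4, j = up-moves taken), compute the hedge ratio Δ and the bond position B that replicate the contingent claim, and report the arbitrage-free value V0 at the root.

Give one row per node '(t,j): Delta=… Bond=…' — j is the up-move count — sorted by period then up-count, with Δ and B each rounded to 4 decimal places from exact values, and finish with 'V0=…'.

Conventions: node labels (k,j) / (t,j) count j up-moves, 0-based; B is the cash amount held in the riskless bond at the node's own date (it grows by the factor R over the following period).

No-arbitrage ⇒ martingale measure with p* = (R−d)/(u−d) = 0.6111.
At maturity the claim pays: V(4,0)=0.0000, V(4,1)=0.0000, V(4,2)=21.9614, V(4,3)=99.8175, V(4,4)=211.4424
  t=3,j=0: stock 105.2088 → up 125.1985 (V=0.0000), down 87.3233 (V=0.0000). Price 0.0000; hedge Δ=0.0000, bond B=0.0000.
  t=3,j=1: stock 150.8415 → up 179.5014 (V=21.9614), down 125.1985 (V=0.0000). Price 12.7818; hedge Δ=0.4044, bond B=-48.2222.
  t=3,j=2: stock 216.2668 → up 257.3575 (V=99.8175), down 179.5014 (V=21.9614). Price 66.2287; hedge Δ=1.0000, bond B=-150.0381.
  t=3,j=3: stock 310.0693 → up 368.9824 (V=211.4424), down 257.3575 (V=99.8175). Price 160.0312; hedge Δ=1.0000, bond B=-150.0381.
  t=2,j=0: stock 126.7576 → up 150.8415 (V=12.7818), down 105.2088 (V=0.0000). Price 7.4391; hedge Δ=0.2801, bond B=-28.0658.
  t=2,j=1: stock 181.7368 → up 216.2668 (V=66.2287), down 150.8415 (V=12.7818). Price 43.2798; hedge Δ=0.8169, bond B=-105.1838.
  t=2,j=2: stock 260.5624 → up 310.0693 (V=160.0312), down 216.2668 (V=66.2287). Price 117.6690; hedge Δ=1.0000, bond B=-142.8934.
  t=1,j=0: stock 152.7200 → up 181.7368 (V=43.2798), down 126.7576 (V=7.4391). Price 27.9445; hedge Δ=0.6519, bond B=-71.6129.
  t=1,j=1: stock 218.9600 → up 260.5624 (V=117.6690), down 181.7368 (V=43.2798). Price 84.5141; hedge Δ=0.9437, bond B=-122.1225.
  t=0,j=0: stock 184.0000 → up 218.9600 (V=84.5141), down 152.7200 (V=27.9445). Price 59.5380; hedge Δ=0.8540, bond B=-97.5998.
Check: Δ(0,0)·S0 + B(0,0) = 59.5380 = V0.

(0,0): Delta=0.8540 Bond=-97.5998
(1,0): Delta=0.6519 Bond=-71.6129
(1,1): Delta=0.9437 Bond=-122.1225
(2,0): Delta=0.2801 Bond=-28.0658
(2,1): Delta=0.8169 Bond=-105.1838
(2,2): Delta=1.0000 Bond=-142.8934
(3,0): Delta=0.0000 Bond=0.0000
(3,1): Delta=0.4044 Bond=-48.2222
(3,2): Delta=1.0000 Bond=-150.0381
(3,3): Delta=1.0000 Bond=-150.0381
V0=59.5380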